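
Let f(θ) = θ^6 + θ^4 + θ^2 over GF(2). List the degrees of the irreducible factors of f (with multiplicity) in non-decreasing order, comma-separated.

Roots in GF(2): f(0) = 0 → root; f(1) = 1.
Linear factors from roots: (θ).
Complete factorization: f(θ) = (θ)^2·(θ^2 + θ + 1)^2.
Factor degrees with multiplicity: 1 + 1 + 2 + 2 = 6.

1, 1, 2, 2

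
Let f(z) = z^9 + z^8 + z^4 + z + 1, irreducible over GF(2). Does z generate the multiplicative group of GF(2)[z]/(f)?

Yes

|GF(2^9)^×| = 2^9 − 1 = 511. Prime factorization: 511 = 7·73.
f is primitive ⇔ z has order 511 in GF(2)[z]/(f), i.e. z^(511/q) ≠ 1 for each prime q | 511.
z^(73) mod f = z^4 + z^3 + z + 1.
z^(7) mod f = z^7.
None equal 1, so z has full order 511; f is primitive.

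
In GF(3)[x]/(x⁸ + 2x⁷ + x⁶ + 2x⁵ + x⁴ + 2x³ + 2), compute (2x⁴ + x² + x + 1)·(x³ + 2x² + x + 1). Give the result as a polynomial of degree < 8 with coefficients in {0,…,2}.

2x^7 + x^6 + 2x^4 + x^3 + x^2 + 2x + 1

Multiply in GF(3)[x]: (2x⁴ + x² + x + 1)·(x³ + 2x² + x + 1) = 2x⁷ + x⁶ + 2x⁴ + x³ + x² + 2x + 1.
Reduced: 2x⁷ + x⁶ + 2x⁴ + x³ + x² + 2x + 1.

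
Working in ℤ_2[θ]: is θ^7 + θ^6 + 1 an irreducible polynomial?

Write h(θ) = θ^7 + θ^6 + 1.
Check for roots in ℤ_2: h(0) = 1; h(1) = 1.
No roots, so no linear factors.
Monic irreducibles of degree 2 over GF(2): θ^2 + θ + 1.
None of them divide h (all give nonzero remainder).
Monic irreducibles of degree 3 over GF(2): θ^3 + θ + 1, θ^3 + θ^2 + 1.
None of them divide h (all give nonzero remainder).
No irreducible factor of degree ≤ 3 exists, so h is irreducible over GF(2).

Yes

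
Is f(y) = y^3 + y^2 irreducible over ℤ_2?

Check for roots in ℤ_2: f(0) = 0 → root; f(1) = 0 → root.
f(0) = 0, so (y) divides f(y); f is reducible.

No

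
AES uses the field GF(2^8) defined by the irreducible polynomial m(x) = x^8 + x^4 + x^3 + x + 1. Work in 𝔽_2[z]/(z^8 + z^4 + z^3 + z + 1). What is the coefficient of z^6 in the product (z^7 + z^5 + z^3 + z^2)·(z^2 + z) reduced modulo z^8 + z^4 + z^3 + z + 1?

Multiply in 𝔽_2[z]: (z^7 + z^5 + z^3 + z^2)·(z^2 + z) = z^9 + z^8 + z^7 + z^6 + z^5 + z^3.
Reduce using z^8 ≡ z^4 + z^3 + z + 1 (mod z^8 + z^4 + z^3 + z + 1).
Reduced: z^7 + z^6 + z^2 + 1.

1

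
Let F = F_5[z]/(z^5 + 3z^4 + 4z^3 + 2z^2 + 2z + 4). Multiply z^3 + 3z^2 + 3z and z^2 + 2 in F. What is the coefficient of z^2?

4

Multiply in F_5[z]: (z^3 + 3z^2 + 3z)·(z^2 + 2) = z^5 + 3z^4 + z^2 + z.
Reduce using z^5 ≡ 2z^4 + z^3 + 3z^2 + 3z + 1 (mod z^5 + 3z^4 + 4z^3 + 2z^2 + 2z + 4).
Reduced: z^3 + 4z^2 + 4z + 1.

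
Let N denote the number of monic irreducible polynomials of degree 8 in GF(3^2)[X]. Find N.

5380020

Gauss's count: N_{9}(8) = (1/8) Σ_{d|8} μ(8/d)·9^d.
Divisors of 8: 1, 2, 4, 8; μ(8/d) for each: 0, 0, -1, 1.
Σ = − 9^4 + 9^8 = 43040160.
N = 43040160/8 = 5380020.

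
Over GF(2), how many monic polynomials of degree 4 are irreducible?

3

The number of monic irreducibles of degree 4 over GF(2) is (1/4)·Σ_{d∣4} μ(4/d) 2^d.
Divisors of 4: 1, 2, 4; μ(4/d) for each: 0, -1, 1.
Σ = − 2^2 + 2^4 = 12.
N = 12/4 = 3.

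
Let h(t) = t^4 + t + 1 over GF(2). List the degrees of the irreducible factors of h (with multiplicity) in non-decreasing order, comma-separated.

4

Roots in GF(2): h(0) = 1; h(1) = 1.
Complete factorization: h(t) = (t^4 + t + 1).
Factor degrees with multiplicity: 4 = 4.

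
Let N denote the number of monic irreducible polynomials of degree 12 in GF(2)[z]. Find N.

335

x^(2^12) − x is the product of all monic irreducibles of degree dividing 12; Möbius inversion gives N = (1/12) Σ μ(12/d)·2^d.
Divisors of 12: 1, 2, 3, 4, 6, 12; μ(12/d) for each: 0, 1, 0, -1, -1, 1.
Σ = 2^2 − 2^4 − 2^6 + 2^12 = 4020.
N = 4020/12 = 335.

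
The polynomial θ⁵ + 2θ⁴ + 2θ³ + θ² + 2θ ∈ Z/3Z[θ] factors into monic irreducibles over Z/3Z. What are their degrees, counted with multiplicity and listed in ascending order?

Write g(θ) = θ⁵ + 2θ⁴ + 2θ³ + θ² + 2θ.
Roots in Z/3Z: g(0) = 0 → root; g(1) = 2; g(2) = 1.
Linear factors from roots: (θ).
Complete factorization: g(θ) = (θ)·(θ⁴ + 2θ³ + 2θ² + θ + 2).
Factor degrees with multiplicity: 1 + 4 = 5.

1, 4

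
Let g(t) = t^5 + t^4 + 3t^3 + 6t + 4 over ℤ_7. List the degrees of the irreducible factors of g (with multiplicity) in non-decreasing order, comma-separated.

1, 2, 2

Linear factors from roots: (t + 4).
Complete factorization: g(t) = (t + 4)·(t^2 + t + 6)·(t^2 + 3t + 6).
Factor degrees with multiplicity: 1 + 2 + 2 = 5.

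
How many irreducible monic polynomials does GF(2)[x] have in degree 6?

The number of monic irreducibles of degree 6 over GF(2) is (1/6)·Σ_{d∣6} μ(6/d) 2^d.
Divisors of 6: 1, 2, 3, 6; μ(6/d) for each: 1, -1, -1, 1.
Σ = 2^1 − 2^2 − 2^3 + 2^6 = 54.
N = 54/6 = 9.

9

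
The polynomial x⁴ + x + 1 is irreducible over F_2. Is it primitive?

Write f(x) = x⁴ + x + 1.
|GF(2^4)^×| = 2^4 − 1 = 15. Prime factorization: 15 = 3·5.
f is primitive ⇔ x has order 15 in GF(2)[x]/(f), i.e. x^(15/q) ≠ 1 for each prime q | 15.
x^(5) mod f = x² + x.
x^(3) mod f = x³.
None equal 1, so x has full order 15; f is primitive.

Yes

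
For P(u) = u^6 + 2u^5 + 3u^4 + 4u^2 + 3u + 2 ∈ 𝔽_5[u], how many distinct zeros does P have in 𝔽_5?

Evaluate at each of the 5 elements of 𝔽_5:
P(0) = 2; P(1) = 0 → root; P(2) = 0 → root; P(3) = 0 → root; P(4) = 0 → root.
Roots: {1, 2, 3, 4}.

4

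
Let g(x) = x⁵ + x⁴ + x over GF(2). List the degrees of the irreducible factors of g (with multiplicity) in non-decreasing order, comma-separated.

1, 4

Roots in GF(2): g(0) = 0 → root; g(1) = 1.
Linear factors from roots: (x).
Complete factorization: g(x) = (x)·(x⁴ + x³ + 1).
Factor degrees with multiplicity: 1 + 4 = 5.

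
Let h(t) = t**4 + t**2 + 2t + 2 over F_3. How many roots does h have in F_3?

Evaluate at each of the 3 elements of F_3:
h(0) = 2; h(1) = 0 → root; h(2) = 2.
Roots: {1}.

1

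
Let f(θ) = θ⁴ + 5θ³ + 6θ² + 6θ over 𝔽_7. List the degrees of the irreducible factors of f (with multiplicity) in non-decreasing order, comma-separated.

1, 3

Linear factors from roots: (θ).
Complete factorization: f(θ) = (θ)·(θ³ + 5θ² + 6θ + 6).
Factor degrees with multiplicity: 1 + 3 = 4.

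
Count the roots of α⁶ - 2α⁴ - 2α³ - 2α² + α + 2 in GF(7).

2

Write P(α) = α⁶ - 2α⁴ - 2α³ - 2α² + α + 2.
Evaluate at each of the 7 elements of GF(7):
P(0) = 2; P(1) = 5; P(2) = 5; P(3) = 3; P(4) = 0 → root; P(5) = 5; P(6) = 0 → root.
Roots: {4, 6}.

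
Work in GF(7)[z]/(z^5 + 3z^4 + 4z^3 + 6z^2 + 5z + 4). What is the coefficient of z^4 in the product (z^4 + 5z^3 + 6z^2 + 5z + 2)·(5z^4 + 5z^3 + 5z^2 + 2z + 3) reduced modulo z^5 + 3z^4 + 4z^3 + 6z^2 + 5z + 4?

4

Multiply in GF(7)[z]: (z^4 + 5z^3 + 6z^2 + 5z + 2)·(5z^4 + 5z^3 + 5z^2 + 2z + 3) = 5z^8 + 2z^7 + 4z^6 + 5z^5 + z^4 + 6z^3 + 3z^2 + 5z + 6.
Reduce using z^5 ≡ 4z^4 + 3z^3 + z^2 + 2z + 3 (mod z^5 + 3z^4 + 4z^3 + 6z^2 + 5z + 4).
Reduced: 4z^4 + 4z^3 + 3z^2 + 4z + 6.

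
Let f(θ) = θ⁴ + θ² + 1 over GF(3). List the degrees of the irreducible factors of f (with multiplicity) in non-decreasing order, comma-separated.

1, 1, 1, 1

Roots in GF(3): f(0) = 1; f(1) = 0 → root; f(2) = 0 → root.
Linear factors from roots: (θ - 1), (θ + 1).
Complete factorization: f(θ) = (θ + 1)^2·(θ - 1)^2.
Factor degrees with multiplicity: 1 + 1 + 1 + 1 = 4.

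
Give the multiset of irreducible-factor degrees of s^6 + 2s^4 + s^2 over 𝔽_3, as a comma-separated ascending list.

1, 1, 2, 2

Write f(s) = s^6 + 2s^4 + s^2.
Roots in 𝔽_3: f(0) = 0 → root; f(1) = 1; f(2) = 1.
Linear factors from roots: (s).
Complete factorization: f(s) = (s)^2·(s^2 + 1)^2.
Factor degrees with multiplicity: 1 + 1 + 2 + 2 = 6.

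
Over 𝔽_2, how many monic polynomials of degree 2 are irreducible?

1

By the necklace-counting formula, N_2(2) = (1/2) Σ_{d|2} μ(2/d)·2^d.
Divisors of 2: 1, 2; μ(2/d) for each: -1, 1.
Σ = − 2^1 + 2^2 = 2.
N = 2/2 = 1.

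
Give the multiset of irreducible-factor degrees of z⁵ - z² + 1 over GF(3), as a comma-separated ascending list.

2, 3

Write f(z) = z⁵ - z² + 1.
Roots in GF(3): f(0) = 1; f(1) = 1; f(2) = 2.
Complete factorization: f(z) = (z² + z - 1)·(z³ - z² - z - 1).
Factor degrees with multiplicity: 2 + 3 = 5.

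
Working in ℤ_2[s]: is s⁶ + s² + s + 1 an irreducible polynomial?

No

Write h(s) = s⁶ + s² + s + 1.
Check for roots in ℤ_2: h(0) = 1; h(1) = 0 → root.
h(1) = 0, so (s − 1) divides h(s); h is reducible.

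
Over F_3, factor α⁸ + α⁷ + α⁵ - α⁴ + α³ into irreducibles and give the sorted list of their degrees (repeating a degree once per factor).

Write f(α) = α⁸ + α⁷ + α⁵ - α⁴ + α³.
Roots in F_3: f(0) = 0 → root; f(1) = 0 → root; f(2) = 0 → root.
Linear factors from roots: (α), (α - 1), (α + 1).
Complete factorization: f(α) = (α + 1)·(α - 1)·(α)^3·(α³ + α² + α - 1).
Factor degrees with multiplicity: 1 + 1 + 1 + 1 + 1 + 3 = 8.

1, 1, 1, 1, 1, 3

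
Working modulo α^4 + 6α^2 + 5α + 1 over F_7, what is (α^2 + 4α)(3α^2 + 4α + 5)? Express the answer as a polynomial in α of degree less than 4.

2α^3 + 3α^2 + 5α + 4

Multiply in F_7[α]: (α^2 + 4α)·(3α^2 + 4α + 5) = 3α^4 + 2α^3 + 6α.
Reduce using α^4 ≡ α^2 + 2α + 6 (mod α^4 + 6α^2 + 5α + 1).
Reduced: 2α^3 + 3α^2 + 5α + 4.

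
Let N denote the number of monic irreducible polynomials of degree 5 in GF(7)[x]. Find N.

By the necklace-counting formula, N_7(5) = (1/5) Σ_{d|5} μ(5/d)·7^d.
Divisors of 5: 1, 5; μ(5/d) for each: -1, 1.
Σ = − 7^1 + 7^5 = 16800.
N = 16800/5 = 3360.

3360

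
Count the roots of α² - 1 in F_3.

Write h(α) = α² - 1.
Evaluate at each of the 3 elements of F_3:
h(0) = 2; h(1) = 0 → root; h(2) = 0 → root.
Roots: {1, 2}.

2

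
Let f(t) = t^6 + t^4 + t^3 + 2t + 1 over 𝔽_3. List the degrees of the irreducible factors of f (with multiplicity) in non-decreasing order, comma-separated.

1, 1, 1, 1, 2

Roots in 𝔽_3: f(0) = 1; f(1) = 0 → root; f(2) = 0 → root.
Linear factors from roots: (t + 2), (t + 1).
Complete factorization: f(t) = (t + 1)·(t + 2)^3·(t^2 + 2t + 2).
Factor degrees with multiplicity: 1 + 1 + 1 + 1 + 2 = 6.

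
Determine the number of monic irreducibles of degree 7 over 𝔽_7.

117648

Gauss's count: N_{7}(7) = (1/7) Σ_{d|7} μ(7/d)·7^d.
Divisors of 7: 1, 7; μ(7/d) for each: -1, 1.
Σ = − 7^1 + 7^7 = 823536.
N = 823536/7 = 117648.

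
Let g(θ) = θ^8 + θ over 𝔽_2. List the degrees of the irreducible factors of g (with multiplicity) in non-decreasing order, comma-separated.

Roots in 𝔽_2: g(0) = 0 → root; g(1) = 0 → root.
Linear factors from roots: (θ), (θ + 1).
Complete factorization: g(θ) = (θ)·(θ + 1)·(θ^3 + θ + 1)·(θ^3 + θ^2 + 1).
Factor degrees with multiplicity: 1 + 1 + 3 + 3 = 8.

1, 1, 3, 3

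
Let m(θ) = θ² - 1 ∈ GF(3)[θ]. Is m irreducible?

Check for roots in GF(3): m(0) = 2; m(1) = 0 → root; m(2) = 0 → root.
m(1) = 0, so (θ − 1) divides m(θ); m is reducible.

No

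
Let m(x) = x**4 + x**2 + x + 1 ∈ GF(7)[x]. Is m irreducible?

Check for roots in GF(7): m(0) = 1; m(1) = 4; m(2) = 2; m(3) = 3; m(4) = 4; m(5) = 5; m(6) = 2.
No roots, so no linear factors.
Degree-2 irreducible divisors: test the 21 monic irreducibles of degree 2 over GF(7).
None of them divide m (all give nonzero remainder).
No irreducible factor of degree ≤ 2 exists, so m is irreducible over GF(7).

Yes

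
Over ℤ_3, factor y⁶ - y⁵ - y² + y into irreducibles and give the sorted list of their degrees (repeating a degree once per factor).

1, 1, 1, 1, 2

Write f(y) = y⁶ - y⁵ - y² + y.
Roots in ℤ_3: f(0) = 0 → root; f(1) = 0 → root; f(2) = 0 → root.
Linear factors from roots: (y), (y - 1), (y + 1).
Complete factorization: f(y) = (y)·(y + 1)·(y - 1)^2·(y² + 1).
Factor degrees with multiplicity: 1 + 1 + 1 + 1 + 2 = 6.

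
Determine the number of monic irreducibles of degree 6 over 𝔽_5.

The number of monic irreducibles of degree 6 over GF(5) is (1/6)·Σ_{d∣6} μ(6/d) 5^d.
Divisors of 6: 1, 2, 3, 6; μ(6/d) for each: 1, -1, -1, 1.
Σ = 5^1 − 5^2 − 5^3 + 5^6 = 15480.
N = 15480/6 = 2580.

2580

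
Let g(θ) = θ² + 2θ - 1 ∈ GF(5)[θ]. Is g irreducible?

Check for roots in GF(5): g(0) = 4; g(1) = 2; g(2) = 2; g(3) = 4; g(4) = 3.
No roots. A degree-2 polynomial over a field with no linear factor is irreducible.

Yes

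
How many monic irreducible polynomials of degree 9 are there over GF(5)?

217000

By the necklace-counting formula, N_5(9) = (1/9) Σ_{d|9} μ(9/d)·5^d.
Divisors of 9: 1, 3, 9; μ(9/d) for each: 0, -1, 1.
Σ = − 5^3 + 5^9 = 1953000.
N = 1953000/9 = 217000.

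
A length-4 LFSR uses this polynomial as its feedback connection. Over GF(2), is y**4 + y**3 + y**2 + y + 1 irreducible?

Write f(y) = y**4 + y**3 + y**2 + y + 1.
Check for roots in GF(2): f(0) = 1; f(1) = 1.
No roots, so no linear factors.
Monic irreducibles of degree 2 over GF(2): y**2 + y + 1.
None of them divide f (all give nonzero remainder).
No irreducible factor of degree ≤ 2 exists, so f is irreducible over GF(2).

Yes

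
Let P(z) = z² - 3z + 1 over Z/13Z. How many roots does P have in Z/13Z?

Evaluate at each of the 13 elements of Z/13Z:
P(0) = 1; P(1) = 12; P(2) = 12; P(3) = 1; P(4) = 5; P(5) = 11; P(6) = 6; P(7) = 3; P(8) = 2; P(9) = 3; P(10) = 6; P(11) = 11; P(12) = 5.
No element is a root.

0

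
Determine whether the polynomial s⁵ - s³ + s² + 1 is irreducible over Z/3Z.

Yes

Write h(s) = s⁵ - s³ + s² + 1.
Check for roots in Z/3Z: h(0) = 1; h(1) = 2; h(2) = 2.
No roots, so no linear factors.
Monic irreducibles of degree 2 over GF(3): s² + 1, s² + s - 1, s² - s - 1.
None of them divide h (all give nonzero remainder).
No irreducible factor of degree ≤ 2 exists, so h is irreducible over GF(3).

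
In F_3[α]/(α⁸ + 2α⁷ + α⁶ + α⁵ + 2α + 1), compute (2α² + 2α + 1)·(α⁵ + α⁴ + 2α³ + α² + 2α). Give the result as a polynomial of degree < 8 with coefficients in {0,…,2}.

2α^7 + α^6 + α^5 + α^4 + 2α^3 + 2α^2 + 2α

Multiply in F_3[α]: (2α² + 2α + 1)·(α⁵ + α⁴ + 2α³ + α² + 2α) = 2α⁷ + α⁶ + α⁵ + α⁴ + 2α³ + 2α² + 2α.
Reduced: 2α⁷ + α⁶ + α⁵ + α⁴ + 2α³ + 2α² + 2α.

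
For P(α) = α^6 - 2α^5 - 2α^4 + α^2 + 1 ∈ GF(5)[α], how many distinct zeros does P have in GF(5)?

Evaluate at each of the 5 elements of GF(5):
P(0) = 1; P(1) = 4; P(2) = 3; P(3) = 1; P(4) = 3.
No element is a root.

0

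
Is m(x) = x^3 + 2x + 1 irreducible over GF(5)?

Yes

Check for roots in GF(5): m(0) = 1; m(1) = 4; m(2) = 3; m(3) = 4; m(4) = 3.
No roots. A degree-3 polynomial over a field with no linear factor is irreducible.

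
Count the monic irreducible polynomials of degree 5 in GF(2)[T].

The number of monic irreducibles of degree 5 over GF(2) is (1/5)·Σ_{d∣5} μ(5/d) 2^d.
Divisors of 5: 1, 5; μ(5/d) for each: -1, 1.
Σ = − 2^1 + 2^5 = 30.
N = 30/5 = 6.

6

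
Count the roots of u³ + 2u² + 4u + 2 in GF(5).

0

Write P(u) = u³ + 2u² + 4u + 2.
Evaluate at each of the 5 elements of GF(5):
P(0) = 2; P(1) = 4; P(2) = 1; P(3) = 4; P(4) = 4.
No element is a root.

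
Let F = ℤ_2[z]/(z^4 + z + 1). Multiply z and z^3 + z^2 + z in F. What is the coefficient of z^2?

1

Multiply in ℤ_2[z]: (z)·(z^3 + z^2 + z) = z^4 + z^3 + z^2.
Reduce using z^4 ≡ z + 1 (mod z^4 + z + 1).
Reduced: z^3 + z^2 + z + 1.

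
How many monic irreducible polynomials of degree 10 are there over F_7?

x^(7^10) − x is the product of all monic irreducibles of degree dividing 10; Möbius inversion gives N = (1/10) Σ μ(10/d)·7^d.
Divisors of 10: 1, 2, 5, 10; μ(10/d) for each: 1, -1, -1, 1.
Σ = 7^1 − 7^2 − 7^5 + 7^10 = 282458400.
N = 282458400/10 = 28245840.

28245840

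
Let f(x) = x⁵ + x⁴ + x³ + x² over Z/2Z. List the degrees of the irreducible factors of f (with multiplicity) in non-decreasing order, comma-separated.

Roots in Z/2Z: f(0) = 0 → root; f(1) = 0 → root.
Linear factors from roots: (x), (x + 1).
Complete factorization: f(x) = (x)^2·(x + 1)^3.
Factor degrees with multiplicity: 1 + 1 + 1 + 1 + 1 = 5.

1, 1, 1, 1, 1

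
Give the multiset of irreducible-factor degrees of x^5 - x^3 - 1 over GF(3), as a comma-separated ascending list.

2, 3

Write g(x) = x^5 - x^3 - 1.
Roots in GF(3): g(0) = 2; g(1) = 2; g(2) = 2.
Complete factorization: g(x) = (x^2 + x - 1)·(x^3 - x^2 + x + 1).
Factor degrees with multiplicity: 2 + 3 = 5.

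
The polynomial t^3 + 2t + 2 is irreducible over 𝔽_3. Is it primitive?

No

Write f(t) = t^3 + 2t + 2.
|GF(3^3)^×| = 3^3 − 1 = 26. Prime factorization: 26 = 2·13.
f is primitive ⇔ t has order 26 in GF(3)[t]/(f), i.e. t^(26/q) ≠ 1 for each prime q | 26.
t^(13) mod f = 1
t^(2) mod f = t^2.
Since t^(13) = 1, the order of t divides 13 < 26; not primitive.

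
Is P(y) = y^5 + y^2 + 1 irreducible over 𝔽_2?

Yes

Check for roots in 𝔽_2: P(0) = 1; P(1) = 1.
No roots, so no linear factors.
Monic irreducibles of degree 2 over GF(2): y^2 + y + 1.
None of them divide P (all give nonzero remainder).
No irreducible factor of degree ≤ 2 exists, so P is irreducible over GF(2).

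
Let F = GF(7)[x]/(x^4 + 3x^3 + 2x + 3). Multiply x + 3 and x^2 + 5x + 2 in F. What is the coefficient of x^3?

Multiply in GF(7)[x]: (x + 3)·(x^2 + 5x + 2) = x^3 + x^2 + 3x + 6.
Reduced: x^3 + x^2 + 3x + 6.

1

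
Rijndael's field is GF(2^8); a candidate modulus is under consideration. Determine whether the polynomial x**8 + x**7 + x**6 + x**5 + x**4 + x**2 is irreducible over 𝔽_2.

No

Write P(x) = x**8 + x**7 + x**6 + x**5 + x**4 + x**2.
Check for roots in 𝔽_2: P(0) = 0 → root; P(1) = 0 → root.
P(0) = 0, so (x) divides P(x); P is reducible.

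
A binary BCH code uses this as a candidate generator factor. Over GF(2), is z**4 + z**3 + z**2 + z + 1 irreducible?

Yes

Write m(z) = z**4 + z**3 + z**2 + z + 1.
Check for roots in GF(2): m(0) = 1; m(1) = 1.
No roots, so no linear factors.
Monic irreducibles of degree 2 over GF(2): z**2 + z + 1.
None of them divide m (all give nonzero remainder).
No irreducible factor of degree ≤ 2 exists, so m is irreducible over GF(2).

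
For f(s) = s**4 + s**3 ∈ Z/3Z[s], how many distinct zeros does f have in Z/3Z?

Evaluate at each of the 3 elements of Z/3Z:
f(0) = 0 → root; f(1) = 2; f(2) = 0 → root.
Roots: {0, 2}.

2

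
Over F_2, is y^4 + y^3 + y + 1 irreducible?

Write f(y) = y^4 + y^3 + y + 1.
Check for roots in F_2: f(0) = 1; f(1) = 0 → root.
f(1) = 0, so (y − 1) divides f(y); f is reducible.

No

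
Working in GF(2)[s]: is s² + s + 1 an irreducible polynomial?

Write m(s) = s² + s + 1.
Check for roots in GF(2): m(0) = 1; m(1) = 1.
No roots. A degree-2 polynomial over a field with no linear factor is irreducible.

Yes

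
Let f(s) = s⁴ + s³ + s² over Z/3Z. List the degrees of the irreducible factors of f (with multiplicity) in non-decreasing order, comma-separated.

Roots in Z/3Z: f(0) = 0 → root; f(1) = 0 → root; f(2) = 1.
Linear factors from roots: (s), (s + 2).
Complete factorization: f(s) = (s)^2·(s + 2)^2.
Factor degrees with multiplicity: 1 + 1 + 1 + 1 = 4.

1, 1, 1, 1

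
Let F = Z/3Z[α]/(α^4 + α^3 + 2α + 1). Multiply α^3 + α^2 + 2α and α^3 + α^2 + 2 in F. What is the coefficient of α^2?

Multiply in Z/3Z[α]: (α^3 + α^2 + 2α)·(α^3 + α^2 + 2) = α^6 + 2α^5 + α^3 + 2α^2 + α.
Reduce using α^4 ≡ 2α^3 + α + 2 (mod α^4 + α^3 + 2α + 1).
Reduced: 2α^2 + 2α + 1.

2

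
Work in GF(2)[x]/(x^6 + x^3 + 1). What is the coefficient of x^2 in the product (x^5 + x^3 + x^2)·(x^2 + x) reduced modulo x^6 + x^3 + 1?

0

Multiply in GF(2)[x]: (x^5 + x^3 + x^2)·(x^2 + x) = x^7 + x^6 + x^5 + x^3.
Reduce using x^6 ≡ x^3 + 1 (mod x^6 + x^3 + 1).
Reduced: x^5 + x^4 + x + 1.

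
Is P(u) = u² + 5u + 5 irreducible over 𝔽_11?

No

Check each element of 𝔽_11 for a root: P(0)=5, P(1)=0, P(2)=8, P(3)=7, P(4)=8, P(5)=0, P(6)=5, P(7)=1, P(8)=10, P(9)=10, P(10)=1.
P(1) = 0, so (u − 1) divides P(u); P is reducible.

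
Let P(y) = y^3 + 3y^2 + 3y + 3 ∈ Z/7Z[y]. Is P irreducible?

Check for roots in Z/7Z: P(0) = 3; P(1) = 3; P(2) = 1; P(3) = 3; P(4) = 1; P(5) = 1; P(6) = 2.
No roots. A degree-3 polynomial over a field with no linear factor is irreducible.

Yes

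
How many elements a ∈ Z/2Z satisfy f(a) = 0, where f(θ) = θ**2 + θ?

2

Evaluate at each of the 2 elements of Z/2Z:
f(0) = 0 → root; f(1) = 0 → root.
Roots: {0, 1}.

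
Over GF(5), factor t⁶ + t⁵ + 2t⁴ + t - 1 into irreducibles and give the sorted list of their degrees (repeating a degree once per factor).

1, 2, 3

Write h(t) = t⁶ + t⁵ + 2t⁴ + t - 1.
Roots in GF(5): h(0) = 4; h(1) = 4; h(2) = 4; h(3) = 1; h(4) = 0 → root.
Linear factors from roots: (t + 1).
Complete factorization: h(t) = (t + 1)·(t² - 2)·(t³ - t - 2).
Factor degrees with multiplicity: 1 + 2 + 3 = 6.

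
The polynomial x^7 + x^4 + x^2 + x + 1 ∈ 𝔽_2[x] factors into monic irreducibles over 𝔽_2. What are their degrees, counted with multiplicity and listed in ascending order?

Write f(x) = x^7 + x^4 + x^2 + x + 1.
Roots in 𝔽_2: f(0) = 1; f(1) = 1.
Complete factorization: f(x) = (x^2 + x + 1)^2·(x^3 + x + 1).
Factor degrees with multiplicity: 2 + 2 + 3 = 7.

2, 2, 3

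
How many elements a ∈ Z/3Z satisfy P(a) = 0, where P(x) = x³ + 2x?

3

Evaluate at each of the 3 elements of Z/3Z:
P(0) = 0 → root; P(1) = 0 → root; P(2) = 0 → root.
Roots: {0, 1, 2}.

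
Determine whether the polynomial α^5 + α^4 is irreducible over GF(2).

No

Write P(α) = α^5 + α^4.
Check for roots in GF(2): P(0) = 0 → root; P(1) = 0 → root.
P(0) = 0, so (α) divides P(α); P is reducible.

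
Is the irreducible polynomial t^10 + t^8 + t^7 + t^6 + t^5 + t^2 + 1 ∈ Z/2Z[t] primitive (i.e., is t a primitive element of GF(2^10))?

Yes

Write f(t) = t^10 + t^8 + t^7 + t^6 + t^5 + t^2 + 1.
|GF(2^10)^×| = 2^10 − 1 = 1023. Prime factorization: 1023 = 3·11·31.
f is primitive ⇔ t has order 1023 in GF(2)[t]/(f), i.e. t^(1023/q) ≠ 1 for each prime q | 1023.
t^(341) mod f = t^9 + t^6 + t^5 + t^2 + t.
t^(93) mod f = t^8 + t^7 + t^2 + t.
t^(33) mod f = t^7 + t^6 + t^5 + t^4 + t + 1.
None equal 1, so t has full order 1023; f is primitive.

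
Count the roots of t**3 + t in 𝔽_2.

2

Write g(t) = t**3 + t.
Evaluate at each of the 2 elements of 𝔽_2:
g(0) = 0 → root; g(1) = 0 → root.
Roots: {0, 1}.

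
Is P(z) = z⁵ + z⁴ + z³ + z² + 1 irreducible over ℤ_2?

Check for roots in ℤ_2: P(0) = 1; P(1) = 1.
No roots, so no linear factors.
Monic irreducibles of degree 2 over GF(2): z² + z + 1.
None of them divide P (all give nonzero remainder).
No irreducible factor of degree ≤ 2 exists, so P is irreducible over GF(2).

Yes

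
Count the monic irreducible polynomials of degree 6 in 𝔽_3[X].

The number of monic irreducibles of degree 6 over GF(3) is (1/6)·Σ_{d∣6} μ(6/d) 3^d.
Divisors of 6: 1, 2, 3, 6; μ(6/d) for each: 1, -1, -1, 1.
Σ = 3^1 − 3^2 − 3^3 + 3^6 = 696.
N = 696/6 = 116.

116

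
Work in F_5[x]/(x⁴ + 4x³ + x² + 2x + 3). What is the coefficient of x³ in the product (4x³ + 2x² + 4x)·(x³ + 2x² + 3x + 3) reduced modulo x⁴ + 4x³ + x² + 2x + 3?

4

Multiply in F_5[x]: (4x³ + 2x² + 4x)·(x³ + 2x² + 3x + 3) = 4x⁶ + x³ + 3x² + 2x.
Reduce using x⁴ ≡ x³ + 4x² + 3x + 2 (mod x⁴ + 4x³ + x² + 2x + 3).
Reduced: 4x³ + 3x².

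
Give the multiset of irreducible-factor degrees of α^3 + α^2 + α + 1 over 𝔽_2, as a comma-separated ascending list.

1, 1, 1

Write g(α) = α^3 + α^2 + α + 1.
Roots in 𝔽_2: g(0) = 1; g(1) = 0 → root.
Linear factors from roots: (α + 1).
Complete factorization: g(α) = (α + 1)^3.
Factor degrees with multiplicity: 1 + 1 + 1 = 3.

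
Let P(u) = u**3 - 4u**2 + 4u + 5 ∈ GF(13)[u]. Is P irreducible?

Check each element of GF(13) for a root: P(0)=5, P(1)=6, P(2)=5, P(3)=8, P(4)=8, P(5)=11, P(6)=10, P(7)=11, P(8)=7, P(9)=4, P(10)=8, P(11)=12, P(12)=9.
No roots. A degree-3 polynomial over a field with no linear factor is irreducible.

Yes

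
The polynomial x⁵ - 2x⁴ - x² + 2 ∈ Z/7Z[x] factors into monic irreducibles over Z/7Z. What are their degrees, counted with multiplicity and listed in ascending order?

Write g(x) = x⁵ - 2x⁴ - x² + 2.
Linear factors from roots: (x - 1).
Complete factorization: g(x) = (x - 1)·(x⁴ - x³ - x² - 2x - 2).
Factor degrees with multiplicity: 1 + 4 = 5.

1, 4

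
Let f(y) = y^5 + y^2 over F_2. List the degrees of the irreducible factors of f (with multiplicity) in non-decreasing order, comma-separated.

1, 1, 1, 2

Roots in F_2: f(0) = 0 → root; f(1) = 0 → root.
Linear factors from roots: (y), (y + 1).
Complete factorization: f(y) = (y + 1)·(y)^2·(y^2 + y + 1).
Factor degrees with multiplicity: 1 + 1 + 1 + 2 = 5.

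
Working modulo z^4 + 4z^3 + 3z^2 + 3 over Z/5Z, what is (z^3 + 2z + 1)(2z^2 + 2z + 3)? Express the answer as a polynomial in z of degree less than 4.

4z^2 + 2z + 1

Multiply in Z/5Z[z]: (z^3 + 2z + 1)·(2z^2 + 2z + 3) = 2z^5 + 2z^4 + 2z^3 + z^2 + 3z + 3.
Reduce using z^4 ≡ z^3 + 2z^2 + 2 (mod z^4 + 4z^3 + 3z^2 + 3).
Reduced: 4z^2 + 2z + 1.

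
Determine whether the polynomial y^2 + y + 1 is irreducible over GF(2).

Yes

Write f(y) = y^2 + y + 1.
Check for roots in GF(2): f(0) = 1; f(1) = 1.
No roots. A degree-2 polynomial over a field with no linear factor is irreducible.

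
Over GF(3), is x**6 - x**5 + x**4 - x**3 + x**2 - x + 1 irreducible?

Yes

Write h(x) = x**6 - x**5 + x**4 - x**3 + x**2 - x + 1.
Check for roots in GF(3): h(0) = 1; h(1) = 1; h(2) = 1.
No roots, so no linear factors.
Monic irreducibles of degree 2 over GF(3): x**2 + 1, x**2 + x - 1, x**2 - x - 1.
None of them divide h (all give nonzero remainder).
Degree-3 irreducible divisors: test the 8 monic irreducibles of degree 3 over GF(3).
None of them divide h (all give nonzero remainder).
No irreducible factor of degree ≤ 3 exists, so h is irreducible over GF(3).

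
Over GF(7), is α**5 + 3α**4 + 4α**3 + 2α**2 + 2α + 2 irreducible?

Write f(α) = α**5 + 3α**4 + 4α**3 + 2α**2 + 2α + 2.
Check for roots in GF(7): f(0) = 2; f(1) = 0 → root; f(2) = 0 → root; f(3) = 4; f(4) = 4; f(5) = 4; f(6) = 0 → root.
f(1) = 0, so (α − 1) divides f(α); f is reducible.

No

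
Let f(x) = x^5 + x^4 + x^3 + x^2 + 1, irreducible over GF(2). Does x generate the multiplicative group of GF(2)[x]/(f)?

|GF(2^5)^×| = 2^5 − 1 = 31. Prime factorization: 31 = 31.
f is primitive ⇔ x has order 31 in GF(2)[x]/(f), i.e. x^(31/q) ≠ 1 for each prime q | 31.
x^(1) mod f = x.
None equal 1, so x has full order 31; f is primitive.

Yes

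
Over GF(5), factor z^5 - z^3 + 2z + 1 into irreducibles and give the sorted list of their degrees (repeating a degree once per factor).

Write g(z) = z^5 - z^3 + 2z + 1.
Roots in GF(5): g(0) = 1; g(1) = 3; g(2) = 4; g(3) = 3; g(4) = 4.
Complete factorization: g(z) = (z^5 - z^3 + 2z + 1).
Factor degrees with multiplicity: 5 = 5.

5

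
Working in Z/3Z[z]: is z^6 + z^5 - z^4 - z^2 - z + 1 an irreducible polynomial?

Write g(z) = z^6 + z^5 - z^4 - z^2 - z + 1.
Check for roots in Z/3Z: g(0) = 1; g(1) = 0 → root; g(2) = 0 → root.
g(1) = 0, so (z − 1) divides g(z); g is reducible.

No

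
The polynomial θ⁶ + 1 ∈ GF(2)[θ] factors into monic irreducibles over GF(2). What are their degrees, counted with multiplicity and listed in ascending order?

Write h(θ) = θ⁶ + 1.
Roots in GF(2): h(0) = 1; h(1) = 0 → root.
Linear factors from roots: (θ + 1).
Complete factorization: h(θ) = (θ + 1)^2·(θ² + θ + 1)^2.
Factor degrees with multiplicity: 1 + 1 + 2 + 2 = 6.

1, 1, 2, 2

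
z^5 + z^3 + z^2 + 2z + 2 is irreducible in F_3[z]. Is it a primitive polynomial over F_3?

Write f(z) = z^5 + z^3 + z^2 + 2z + 2.
|GF(3^5)^×| = 3^5 − 1 = 242. Prime factorization: 242 = 2·11^2.
f is primitive ⇔ z has order 242 in GF(3)[z]/(f), i.e. z^(242/q) ≠ 1 for each prime q | 242.
z^(121) mod f = 1
z^(22) mod f = 2z + 1.
Since z^(121) = 1, the order of z divides 121 < 242; not primitive.

No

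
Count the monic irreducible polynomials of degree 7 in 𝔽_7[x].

By the necklace-counting formula, N_7(7) = (1/7) Σ_{d|7} μ(7/d)·7^d.
Divisors of 7: 1, 7; μ(7/d) for each: -1, 1.
Σ = − 7^1 + 7^7 = 823536.
N = 823536/7 = 117648.

117648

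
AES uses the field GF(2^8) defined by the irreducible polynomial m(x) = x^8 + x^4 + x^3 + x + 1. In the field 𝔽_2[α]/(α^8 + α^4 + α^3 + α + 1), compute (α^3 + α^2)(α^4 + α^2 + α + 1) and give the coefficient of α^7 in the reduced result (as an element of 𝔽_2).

1

Multiply in 𝔽_2[α]: (α^3 + α^2)·(α^4 + α^2 + α + 1) = α^7 + α^6 + α^5 + α^2.
Reduced: α^7 + α^6 + α^5 + α^2.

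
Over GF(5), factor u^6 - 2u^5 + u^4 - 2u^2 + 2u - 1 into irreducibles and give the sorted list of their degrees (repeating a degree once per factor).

6

Write f(u) = u^6 - 2u^5 + u^4 - 2u^2 + 2u - 1.
Roots in GF(5): f(0) = 4; f(1) = 4; f(2) = 1; f(3) = 1; f(4) = 4.
Complete factorization: f(u) = (u^6 - 2u^5 + u^4 - 2u^2 + 2u - 1).
Factor degrees with multiplicity: 6 = 6.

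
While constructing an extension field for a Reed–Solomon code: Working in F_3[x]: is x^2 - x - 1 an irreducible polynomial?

Write P(x) = x^2 - x - 1.
Check for roots in F_3: P(0) = 2; P(1) = 2; P(2) = 1.
No roots. A degree-2 polynomial over a field with no linear factor is irreducible.

Yes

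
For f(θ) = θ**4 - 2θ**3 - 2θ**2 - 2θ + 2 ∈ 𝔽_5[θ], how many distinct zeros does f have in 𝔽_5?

Evaluate at each of the 5 elements of 𝔽_5:
f(0) = 2; f(1) = 2; f(2) = 0 → root; f(3) = 0 → root; f(4) = 0 → root.
Roots: {2, 3, 4}.

3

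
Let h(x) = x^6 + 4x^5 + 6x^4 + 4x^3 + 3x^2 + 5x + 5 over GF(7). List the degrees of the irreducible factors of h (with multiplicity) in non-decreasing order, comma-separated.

1, 1, 2, 2

Linear factors from roots: (x + 6), (x + 2).
Complete factorization: h(x) = (x + 2)·(x + 6)·(x^2 + 5x + 3)·(x^2 + 5x + 5).
Factor degrees with multiplicity: 1 + 1 + 2 + 2 = 6.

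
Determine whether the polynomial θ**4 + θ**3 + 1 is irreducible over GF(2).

Yes

Write f(θ) = θ**4 + θ**3 + 1.
Check for roots in GF(2): f(0) = 1; f(1) = 1.
No roots, so no linear factors.
Monic irreducibles of degree 2 over GF(2): θ**2 + θ + 1.
None of them divide f (all give nonzero remainder).
No irreducible factor of degree ≤ 2 exists, so f is irreducible over GF(2).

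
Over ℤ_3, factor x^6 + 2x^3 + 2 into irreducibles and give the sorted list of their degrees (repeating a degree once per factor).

2, 2, 2

Write f(x) = x^6 + 2x^3 + 2.
Roots in ℤ_3: f(0) = 2; f(1) = 2; f(2) = 1.
Complete factorization: f(x) = (x^2 + 2x + 2)^3.
Factor degrees with multiplicity: 2 + 2 + 2 = 6.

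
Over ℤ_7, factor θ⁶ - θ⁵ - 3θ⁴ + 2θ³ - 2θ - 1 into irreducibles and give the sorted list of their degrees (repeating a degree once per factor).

1, 1, 4

Write h(θ) = θ⁶ - θ⁵ - 3θ⁴ + 2θ³ - 2θ - 1.
Linear factors from roots: (θ + 2).
Complete factorization: h(θ) = (θ + 2)^2·(θ⁴ + 2θ³ - θ² - 2θ - 2).
Factor degrees with multiplicity: 1 + 1 + 4 = 6.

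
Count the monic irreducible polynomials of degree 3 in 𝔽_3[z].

8

x^(3^3) − x is the product of all monic irreducibles of degree dividing 3; Möbius inversion gives N = (1/3) Σ μ(3/d)·3^d.
Divisors of 3: 1, 3; μ(3/d) for each: -1, 1.
Σ = − 3^1 + 3^3 = 24.
N = 24/3 = 8.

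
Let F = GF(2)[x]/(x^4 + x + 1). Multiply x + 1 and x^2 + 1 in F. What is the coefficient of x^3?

Multiply in GF(2)[x]: (x + 1)·(x^2 + 1) = x^3 + x^2 + x + 1.
Reduced: x^3 + x^2 + x + 1.

1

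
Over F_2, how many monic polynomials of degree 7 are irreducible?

x^(2^7) − x is the product of all monic irreducibles of degree dividing 7; Möbius inversion gives N = (1/7) Σ μ(7/d)·2^d.
Divisors of 7: 1, 7; μ(7/d) for each: -1, 1.
Σ = − 2^1 + 2^7 = 126.
N = 126/7 = 18.

18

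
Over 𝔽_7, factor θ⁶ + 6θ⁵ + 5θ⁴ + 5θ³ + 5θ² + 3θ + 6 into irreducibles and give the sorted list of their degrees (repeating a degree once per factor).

3, 3

Write f(θ) = θ⁶ + 6θ⁵ + 5θ⁴ + 5θ³ + 5θ² + 3θ + 6.
Complete factorization: f(θ) = (θ³ + 2)·(θ³ + 6θ² + 5θ + 3).
Factor degrees with multiplicity: 3 + 3 = 6.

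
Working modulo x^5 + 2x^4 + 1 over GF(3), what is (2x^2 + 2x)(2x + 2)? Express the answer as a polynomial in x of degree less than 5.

x^3 + 2x^2 + x

Multiply in GF(3)[x]: (2x^2 + 2x)·(2x + 2) = x^3 + 2x^2 + x.
Reduced: x^3 + 2x^2 + x.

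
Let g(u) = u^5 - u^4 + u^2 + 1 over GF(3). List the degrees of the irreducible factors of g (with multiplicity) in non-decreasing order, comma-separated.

1, 2, 2

Roots in GF(3): g(0) = 1; g(1) = 2; g(2) = 0 → root.
Linear factors from roots: (u + 1).
Complete factorization: g(u) = (u + 1)·(u^2 - u - 1)^2.
Factor degrees with multiplicity: 1 + 2 + 2 = 5.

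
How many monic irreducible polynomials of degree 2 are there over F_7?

By the necklace-counting formula, N_7(2) = (1/2) Σ_{d|2} μ(2/d)·7^d.
Divisors of 2: 1, 2; μ(2/d) for each: -1, 1.
Σ = − 7^1 + 7^2 = 42.
N = 42/2 = 21.

21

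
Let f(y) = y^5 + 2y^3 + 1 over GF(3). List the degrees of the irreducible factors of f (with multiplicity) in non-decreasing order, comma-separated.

2, 3

Roots in GF(3): f(0) = 1; f(1) = 1; f(2) = 1.
Complete factorization: f(y) = (y^2 + 2y + 2)·(y^3 + y^2 + y + 2).
Factor degrees with multiplicity: 2 + 3 = 5.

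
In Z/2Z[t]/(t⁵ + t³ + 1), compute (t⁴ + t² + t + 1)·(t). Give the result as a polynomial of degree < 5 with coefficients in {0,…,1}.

Multiply in Z/2Z[t]: (t⁴ + t² + t + 1)·(t) = t⁵ + t³ + t² + t.
Reduce using t⁵ ≡ t³ + 1 (mod t⁵ + t³ + 1).
Reduced: t² + t + 1.

t^2 + t + 1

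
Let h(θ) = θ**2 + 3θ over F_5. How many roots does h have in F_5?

2

Evaluate at each of the 5 elements of F_5:
h(0) = 0 → root; h(1) = 4; h(2) = 0 → root; h(3) = 3; h(4) = 3.
Roots: {0, 2}.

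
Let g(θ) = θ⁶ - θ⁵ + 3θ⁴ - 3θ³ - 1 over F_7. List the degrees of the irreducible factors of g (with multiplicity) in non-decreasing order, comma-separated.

Linear factors from roots: (θ + 3), (θ + 1).
Complete factorization: g(θ) = (θ + 1)·(θ + 3)^2·(θ³ - θ² + 2θ + 3).
Factor degrees with multiplicity: 1 + 1 + 1 + 3 = 6.

1, 1, 1, 3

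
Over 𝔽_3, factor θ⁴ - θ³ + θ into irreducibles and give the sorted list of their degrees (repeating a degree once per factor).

Write g(θ) = θ⁴ - θ³ + θ.
Roots in 𝔽_3: g(0) = 0 → root; g(1) = 1; g(2) = 1.
Linear factors from roots: (θ).
Complete factorization: g(θ) = (θ)·(θ³ - θ² + 1).
Factor degrees with multiplicity: 1 + 3 = 4.

1, 3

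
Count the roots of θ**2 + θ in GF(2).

Write h(θ) = θ**2 + θ.
Evaluate at each of the 2 elements of GF(2):
h(0) = 0 → root; h(1) = 0 → root.
Roots: {0, 1}.

2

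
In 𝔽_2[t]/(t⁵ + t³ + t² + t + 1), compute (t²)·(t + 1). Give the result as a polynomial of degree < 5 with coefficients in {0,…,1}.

Multiply in 𝔽_2[t]: (t²)·(t + 1) = t³ + t².
Reduced: t³ + t².

t^3 + t^2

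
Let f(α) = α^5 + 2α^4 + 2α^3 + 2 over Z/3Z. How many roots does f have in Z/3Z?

0

Evaluate at each of the 3 elements of Z/3Z:
f(0) = 2; f(1) = 1; f(2) = 1.
No element is a root.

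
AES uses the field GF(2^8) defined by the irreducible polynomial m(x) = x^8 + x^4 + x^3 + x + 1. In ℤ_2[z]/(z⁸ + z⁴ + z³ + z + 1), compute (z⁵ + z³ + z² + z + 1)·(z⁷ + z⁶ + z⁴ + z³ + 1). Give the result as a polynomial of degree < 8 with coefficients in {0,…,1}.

z^7 + z^6 + z^4 + z^2 + 1

Multiply in ℤ_2[z]: (z⁵ + z³ + z² + z + 1)·(z⁷ + z⁶ + z⁴ + z³ + 1) = z¹² + z¹¹ + z¹⁰ + z⁹ + z⁸ + z⁷ + z⁶ + z⁵ + z² + z + 1.
Reduce using z⁸ ≡ z⁴ + z³ + z + 1 (mod z⁸ + z⁴ + z³ + z + 1).
Reduced: z⁷ + z⁶ + z⁴ + z² + 1.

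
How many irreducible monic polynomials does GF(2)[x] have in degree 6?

x^(2^6) − x is the product of all monic irreducibles of degree dividing 6; Möbius inversion gives N = (1/6) Σ μ(6/d)·2^d.
Divisors of 6: 1, 2, 3, 6; μ(6/d) for each: 1, -1, -1, 1.
Σ = 2^1 − 2^2 − 2^3 + 2^6 = 54.
N = 54/6 = 9.

9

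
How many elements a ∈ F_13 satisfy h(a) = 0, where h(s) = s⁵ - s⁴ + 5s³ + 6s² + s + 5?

3

Evaluate at each of the 13 elements of F_13:
h(0) = 5; h(1) = 4; h(2) = 9; h(3) = 8; h(4) = 10; h(5) = 9; h(6) = 0 → root; h(7) = 8; h(8) = 0 → root; h(9) = 5; h(10) = 0 → root; h(11) = 4; h(12) = 3.
Roots: {6, 8, 10}.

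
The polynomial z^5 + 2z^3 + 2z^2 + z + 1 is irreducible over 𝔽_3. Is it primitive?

Write f(z) = z^5 + 2z^3 + 2z^2 + z + 1.
|GF(3^5)^×| = 3^5 − 1 = 242. Prime factorization: 242 = 2·11^2.
f is primitive ⇔ z has order 242 in GF(3)[z]/(f), i.e. z^(242/q) ≠ 1 for each prime q | 242.
z^(121) mod f = 2.
z^(22) mod f = z^3 + z^2.
None equal 1, so z has full order 242; f is primitive.

Yes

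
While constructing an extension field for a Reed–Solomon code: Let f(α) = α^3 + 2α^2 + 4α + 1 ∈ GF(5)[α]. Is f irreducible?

No

Check for roots in GF(5): f(0) = 1; f(1) = 3; f(2) = 0 → root; f(3) = 3; f(4) = 3.
f(2) = 0, so (α − 2) divides f(α); f is reducible.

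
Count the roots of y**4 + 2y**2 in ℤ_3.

Write g(y) = y**4 + 2y**2.
Evaluate at each of the 3 elements of ℤ_3:
g(0) = 0 → root; g(1) = 0 → root; g(2) = 0 → root.
Roots: {0, 1, 2}.

3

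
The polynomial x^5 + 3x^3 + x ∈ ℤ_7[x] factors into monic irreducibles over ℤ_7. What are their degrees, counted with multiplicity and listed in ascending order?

Write g(x) = x^5 + 3x^3 + x.
Linear factors from roots: (x).
Complete factorization: g(x) = (x)·(x^2 + 3x - 1)·(x^2 - 3x - 1).
Factor degrees with multiplicity: 1 + 2 + 2 = 5.

1, 2, 2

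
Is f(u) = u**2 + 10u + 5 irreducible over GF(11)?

Check each element of GF(11) for a root: f(0)=5, f(1)=5, f(2)=7, f(3)=0, f(4)=6, f(5)=3, f(6)=2, f(7)=3, f(8)=6, f(9)=0, f(10)=7.
f(3) = 0, so (u − 3) divides f(u); f is reducible.

No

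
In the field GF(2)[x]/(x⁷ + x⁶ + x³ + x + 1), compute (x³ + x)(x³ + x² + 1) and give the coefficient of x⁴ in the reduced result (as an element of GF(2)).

1

Multiply in GF(2)[x]: (x³ + x)·(x³ + x² + 1) = x⁶ + x⁵ + x⁴ + x.
Reduced: x⁶ + x⁵ + x⁴ + x.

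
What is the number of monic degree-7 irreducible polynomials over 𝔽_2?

Gauss's count: N_{2}(7) = (1/7) Σ_{d|7} μ(7/d)·2^d.
Divisors of 7: 1, 7; μ(7/d) for each: -1, 1.
Σ = − 2^1 + 2^7 = 126.
N = 126/7 = 18.

18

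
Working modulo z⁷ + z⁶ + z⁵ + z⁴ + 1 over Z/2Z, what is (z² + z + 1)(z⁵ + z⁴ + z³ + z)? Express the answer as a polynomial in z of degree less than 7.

z^6 + z^4 + z^2 + z + 1

Multiply in Z/2Z[z]: (z² + z + 1)·(z⁵ + z⁴ + z³ + z) = z⁷ + z⁵ + z² + z.
Reduce using z⁷ ≡ z⁶ + z⁵ + z⁴ + 1 (mod z⁷ + z⁶ + z⁵ + z⁴ + 1).
Reduced: z⁶ + z⁴ + z² + z + 1.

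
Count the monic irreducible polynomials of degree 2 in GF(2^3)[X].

28

Gauss's count: N_{8}(2) = (1/2) Σ_{d|2} μ(2/d)·8^d.
Divisors of 2: 1, 2; μ(2/d) for each: -1, 1.
Σ = − 8^1 + 8^2 = 56.
N = 56/2 = 28.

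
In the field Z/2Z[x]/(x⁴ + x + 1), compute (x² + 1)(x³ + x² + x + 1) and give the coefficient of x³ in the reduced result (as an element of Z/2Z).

Multiply in Z/2Z[x]: (x² + 1)·(x³ + x² + x + 1) = x⁵ + x⁴ + x + 1.
Reduce using x⁴ ≡ x + 1 (mod x⁴ + x + 1).
Reduced: x² + x.

0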